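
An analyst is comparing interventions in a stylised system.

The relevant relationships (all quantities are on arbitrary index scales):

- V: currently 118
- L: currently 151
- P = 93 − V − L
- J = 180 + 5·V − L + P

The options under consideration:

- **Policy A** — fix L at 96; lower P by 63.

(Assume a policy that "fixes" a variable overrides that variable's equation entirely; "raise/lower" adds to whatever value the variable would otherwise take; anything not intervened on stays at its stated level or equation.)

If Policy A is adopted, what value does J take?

490

Policy A (L := 96, P − 63):
  V = 118
  L = 96
  P = 93 − 118 − 96 (−63 from intervention) = -184
  J = 180 + 5·118 − 96 + (-184) = 490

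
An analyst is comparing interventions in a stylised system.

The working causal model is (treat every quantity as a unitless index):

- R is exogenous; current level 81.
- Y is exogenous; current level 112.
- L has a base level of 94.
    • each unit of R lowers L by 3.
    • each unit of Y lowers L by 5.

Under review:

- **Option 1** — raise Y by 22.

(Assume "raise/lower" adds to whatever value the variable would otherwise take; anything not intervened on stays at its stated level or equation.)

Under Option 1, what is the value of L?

Option 1 (Y + 22):
  R = 81
  Y = 112 + 22 = 134
  L = 94 − 3·81 − 5·134 = -819

-819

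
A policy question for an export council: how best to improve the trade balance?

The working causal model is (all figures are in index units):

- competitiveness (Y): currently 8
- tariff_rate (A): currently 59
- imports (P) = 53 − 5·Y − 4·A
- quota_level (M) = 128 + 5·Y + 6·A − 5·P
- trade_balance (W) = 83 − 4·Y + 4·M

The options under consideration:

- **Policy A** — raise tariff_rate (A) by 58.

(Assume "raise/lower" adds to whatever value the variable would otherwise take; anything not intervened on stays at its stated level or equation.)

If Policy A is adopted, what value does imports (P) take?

Policy A (A + 58):
  Y = 8
  A = 59 + 58 = 117
  P = 53 − 5·8 − 4·117 = -455

-455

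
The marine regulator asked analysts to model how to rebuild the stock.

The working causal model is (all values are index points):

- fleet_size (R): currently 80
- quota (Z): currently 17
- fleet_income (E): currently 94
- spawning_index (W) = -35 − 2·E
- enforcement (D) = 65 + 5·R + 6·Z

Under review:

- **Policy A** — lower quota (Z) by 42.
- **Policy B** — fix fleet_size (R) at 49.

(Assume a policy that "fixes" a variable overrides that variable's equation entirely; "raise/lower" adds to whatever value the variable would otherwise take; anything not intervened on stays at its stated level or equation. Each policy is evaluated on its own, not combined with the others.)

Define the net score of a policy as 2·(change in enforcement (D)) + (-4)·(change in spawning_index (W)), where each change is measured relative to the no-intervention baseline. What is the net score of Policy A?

Baseline:
  R = 80
  Z = 17
  E = 94
  W = -35 − 2·94 = -223
  D = 65 + 5·80 + 6·17 = 567
Policy A (Z − 42):
  R = 80
  Z = 17 − 42 = -25
  E = 94
  W = -35 − 2·94 = -223
  D = 65 + 5·80 + 6·(-25) = 315
ΔD = 315 − 567 = -252; ΔW = -223 − (-223) = 0
Score = 2·(-252) + (-4)·0 = -504

-504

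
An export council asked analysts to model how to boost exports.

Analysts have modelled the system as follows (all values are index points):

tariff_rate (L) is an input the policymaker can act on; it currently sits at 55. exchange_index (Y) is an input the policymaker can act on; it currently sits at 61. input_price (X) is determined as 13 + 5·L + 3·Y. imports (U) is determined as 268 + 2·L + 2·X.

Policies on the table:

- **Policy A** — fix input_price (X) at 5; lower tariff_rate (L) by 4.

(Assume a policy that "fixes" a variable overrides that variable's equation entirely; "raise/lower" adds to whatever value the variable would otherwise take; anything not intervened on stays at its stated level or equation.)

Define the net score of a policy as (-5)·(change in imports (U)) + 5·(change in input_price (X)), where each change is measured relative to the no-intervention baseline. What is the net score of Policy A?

2370

Baseline:
  L = 55
  Y = 61
  X = 13 + 5·55 + 3·61 = 471
  U = 268 + 2·55 + 2·471 = 1320
Policy A (X := 5, L − 4):
  L = 55 − 4 = 51
  Y = 61
  X = 5
  U = 268 + 2·51 + 2·5 = 380
ΔU = 380 − 1320 = -940; ΔX = 5 − 471 = -466
Score = (-5)·(-940) + 5·(-466) = 2370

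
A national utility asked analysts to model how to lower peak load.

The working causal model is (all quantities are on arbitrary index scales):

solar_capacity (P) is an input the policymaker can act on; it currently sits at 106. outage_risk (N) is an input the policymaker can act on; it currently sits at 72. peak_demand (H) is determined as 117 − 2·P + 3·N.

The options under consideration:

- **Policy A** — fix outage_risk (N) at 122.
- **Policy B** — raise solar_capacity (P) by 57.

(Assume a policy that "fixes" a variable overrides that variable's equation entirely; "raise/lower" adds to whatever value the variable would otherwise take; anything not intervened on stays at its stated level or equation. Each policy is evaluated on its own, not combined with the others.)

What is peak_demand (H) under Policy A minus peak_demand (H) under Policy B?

264

Policy A (N := 122):
  P = 106
  N = 122
  H = 117 − 2·106 + 3·122 = 271
Policy B (P + 57):
  P = 106 + 57 = 163
  N = 72
  H = 117 − 2·163 + 3·72 = 7
H: 271 − 7 = 264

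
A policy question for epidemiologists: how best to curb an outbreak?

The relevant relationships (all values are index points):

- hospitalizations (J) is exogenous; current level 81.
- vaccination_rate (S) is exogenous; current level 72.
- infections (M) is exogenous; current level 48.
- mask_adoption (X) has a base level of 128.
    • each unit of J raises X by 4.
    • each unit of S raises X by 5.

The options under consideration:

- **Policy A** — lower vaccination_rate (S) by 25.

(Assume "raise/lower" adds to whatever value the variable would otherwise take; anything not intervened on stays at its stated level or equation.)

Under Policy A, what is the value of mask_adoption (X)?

Policy A (S − 25):
  J = 81
  S = 72 − 25 = 47
  X = 128 + 4·81 + 5·47 = 687

687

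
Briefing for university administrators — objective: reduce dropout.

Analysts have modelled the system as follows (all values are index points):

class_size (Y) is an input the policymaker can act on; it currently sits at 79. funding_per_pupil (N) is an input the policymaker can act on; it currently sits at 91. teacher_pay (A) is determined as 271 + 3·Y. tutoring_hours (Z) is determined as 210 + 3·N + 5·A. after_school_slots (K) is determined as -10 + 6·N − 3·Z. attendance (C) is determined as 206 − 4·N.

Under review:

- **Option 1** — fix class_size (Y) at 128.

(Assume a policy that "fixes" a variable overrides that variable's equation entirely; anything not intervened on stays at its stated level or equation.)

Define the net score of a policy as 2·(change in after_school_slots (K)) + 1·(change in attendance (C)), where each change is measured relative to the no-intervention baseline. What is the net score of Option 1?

Baseline:
  Y = 79
  N = 91
  A = 271 + 3·79 = 508
  Z = 210 + 3·91 + 5·508 = 3023
  K = -10 + 6·91 − 3·3023 = -8533
  C = 206 − 4·91 = -158
Option 1 (Y := 128):
  Y = 128
  N = 91
  A = 271 + 3·128 = 655
  Z = 210 + 3·91 + 5·655 = 3758
  K = -10 + 6·91 − 3·3758 = -10738
  C = 206 − 4·91 = -158
ΔK = -10738 − (-8533) = -2205; ΔC = -158 − (-158) = 0
Score = 2·(-2205) + 1·0 = -4410

-4410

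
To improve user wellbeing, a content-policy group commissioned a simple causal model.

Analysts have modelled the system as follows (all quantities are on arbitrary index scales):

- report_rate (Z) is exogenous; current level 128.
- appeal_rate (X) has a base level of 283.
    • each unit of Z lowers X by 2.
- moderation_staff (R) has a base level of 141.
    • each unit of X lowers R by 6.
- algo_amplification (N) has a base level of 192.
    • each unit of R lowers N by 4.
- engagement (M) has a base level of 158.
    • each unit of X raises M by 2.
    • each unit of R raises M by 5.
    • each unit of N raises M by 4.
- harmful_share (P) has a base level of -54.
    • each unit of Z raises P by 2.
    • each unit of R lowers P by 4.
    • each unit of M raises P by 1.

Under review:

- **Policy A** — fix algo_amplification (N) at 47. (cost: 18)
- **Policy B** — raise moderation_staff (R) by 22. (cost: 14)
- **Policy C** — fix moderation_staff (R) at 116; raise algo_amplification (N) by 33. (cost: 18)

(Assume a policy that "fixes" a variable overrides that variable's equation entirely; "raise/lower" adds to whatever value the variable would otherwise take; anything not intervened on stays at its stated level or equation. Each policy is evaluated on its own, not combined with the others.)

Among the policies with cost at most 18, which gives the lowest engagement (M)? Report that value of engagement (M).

Policy A (N := 47):
  Z = 128
  X = 283 − 2·128 = 27
  R = 141 − 6·27 = -21
  N = 47
  M = 158 + 2·27 + 5·(-21) + 4·47 = 295
Policy B (R + 22):
  Z = 128
  X = 283 − 2·128 = 27
  R = 141 − 6·27 (+22 from intervention) = 1
  N = 192 − 4·1 = 188
  M = 158 + 2·27 + 5·1 + 4·188 = 969
Policy C (R := 116, N + 33):
  Z = 128
  X = 283 − 2·128 = 27
  R = 116
  N = 192 − 4·116 (+33 from intervention) = -239
  M = 158 + 2·27 + 5·116 + 4·(-239) = -164
Comparing — Policy A: M=295, Policy B: M=969, Policy C: M=-164. Lowest is -164 (Policy C).

-164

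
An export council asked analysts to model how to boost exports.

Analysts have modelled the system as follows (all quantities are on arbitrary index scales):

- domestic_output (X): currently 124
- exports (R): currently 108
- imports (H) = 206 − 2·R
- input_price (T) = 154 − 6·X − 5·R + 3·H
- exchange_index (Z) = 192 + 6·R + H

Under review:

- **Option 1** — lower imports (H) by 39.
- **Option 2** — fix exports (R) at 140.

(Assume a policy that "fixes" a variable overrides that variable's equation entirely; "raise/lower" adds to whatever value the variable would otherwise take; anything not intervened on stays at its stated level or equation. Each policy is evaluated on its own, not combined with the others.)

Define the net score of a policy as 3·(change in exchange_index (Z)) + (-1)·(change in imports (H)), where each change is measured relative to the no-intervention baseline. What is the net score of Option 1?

Baseline:
  R = 108
  H = 206 − 2·108 = -10
  Z = 192 + 6·108 + (-10) = 830
Option 1 (H − 39):
  R = 108
  H = 206 − 2·108 (−39 from intervention) = -49
  Z = 192 + 6·108 + (-49) = 791
ΔZ = 791 − 830 = -39; ΔH = -49 − (-10) = -39
Score = 3·(-39) + (-1)·(-39) = -78

-78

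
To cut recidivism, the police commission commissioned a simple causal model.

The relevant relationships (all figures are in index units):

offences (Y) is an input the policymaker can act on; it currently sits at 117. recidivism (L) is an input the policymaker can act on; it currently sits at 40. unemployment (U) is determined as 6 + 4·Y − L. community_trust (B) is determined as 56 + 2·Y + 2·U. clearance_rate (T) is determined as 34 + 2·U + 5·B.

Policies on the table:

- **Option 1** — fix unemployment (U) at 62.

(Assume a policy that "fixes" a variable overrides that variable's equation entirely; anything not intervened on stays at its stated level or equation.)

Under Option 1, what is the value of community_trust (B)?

414

Option 1 (U := 62):
  Y = 117
  L = 40
  U = 62
  B = 56 + 2·117 + 2·62 = 414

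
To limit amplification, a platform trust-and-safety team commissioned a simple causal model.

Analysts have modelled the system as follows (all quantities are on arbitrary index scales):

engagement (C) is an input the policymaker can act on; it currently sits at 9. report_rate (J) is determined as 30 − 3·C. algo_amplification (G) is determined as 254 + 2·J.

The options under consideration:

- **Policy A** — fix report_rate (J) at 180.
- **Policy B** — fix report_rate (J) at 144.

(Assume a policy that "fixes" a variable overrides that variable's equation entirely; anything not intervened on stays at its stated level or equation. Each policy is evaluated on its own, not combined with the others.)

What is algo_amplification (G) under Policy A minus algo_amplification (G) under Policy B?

Policy A (J := 180):
  C = 9
  J = 180
  G = 254 + 2·180 = 614
Policy B (J := 144):
  C = 9
  J = 144
  G = 254 + 2·144 = 542
G: 614 − 542 = 72

72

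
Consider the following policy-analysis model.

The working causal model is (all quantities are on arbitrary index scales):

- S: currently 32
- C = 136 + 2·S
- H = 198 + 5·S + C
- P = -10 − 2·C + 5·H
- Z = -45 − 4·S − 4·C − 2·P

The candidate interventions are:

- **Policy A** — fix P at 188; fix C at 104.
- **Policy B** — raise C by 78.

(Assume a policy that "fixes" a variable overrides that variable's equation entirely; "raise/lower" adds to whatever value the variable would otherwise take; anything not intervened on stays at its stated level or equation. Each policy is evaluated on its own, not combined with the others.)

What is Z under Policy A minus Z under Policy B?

5548

Policy A (P := 188, C := 104):
  S = 32
  C = 104
  H = 198 + 5·32 + 104 = 462
  P = 188
  Z = -45 − 4·32 − 4·104 − 2·188 = -965
Policy B (C + 78):
  S = 32
  C = 136 + 2·32 (+78 from intervention) = 278
  H = 198 + 5·32 + 278 = 636
  P = -10 − 2·278 + 5·636 = 2614
  Z = -45 − 4·32 − 4·278 − 2·2614 = -6513
Z: -965 − (-6513) = 5548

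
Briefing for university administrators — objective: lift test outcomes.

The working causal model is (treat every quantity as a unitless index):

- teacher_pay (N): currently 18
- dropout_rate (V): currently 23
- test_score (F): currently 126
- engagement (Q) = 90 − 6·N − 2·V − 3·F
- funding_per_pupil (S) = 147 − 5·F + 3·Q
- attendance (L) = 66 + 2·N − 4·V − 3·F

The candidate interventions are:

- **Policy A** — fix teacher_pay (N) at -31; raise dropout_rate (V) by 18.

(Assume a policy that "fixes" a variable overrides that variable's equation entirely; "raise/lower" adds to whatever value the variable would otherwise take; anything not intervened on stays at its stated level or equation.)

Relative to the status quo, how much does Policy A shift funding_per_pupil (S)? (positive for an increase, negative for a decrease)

Baseline:
  N = 18
  V = 23
  F = 126
  Q = 90 − 6·18 − 2·23 − 3·126 = -442
  S = 147 − 5·126 + 3·(-442) = -1809
Policy A (N := -31, V + 18):
  N = -31
  V = 23 + 18 = 41
  F = 126
  Q = 90 − 6·(-31) − 2·41 − 3·126 = -184
  S = 147 − 5·126 + 3·(-184) = -1035
Change in S: -1035 − (-1809) = 774

774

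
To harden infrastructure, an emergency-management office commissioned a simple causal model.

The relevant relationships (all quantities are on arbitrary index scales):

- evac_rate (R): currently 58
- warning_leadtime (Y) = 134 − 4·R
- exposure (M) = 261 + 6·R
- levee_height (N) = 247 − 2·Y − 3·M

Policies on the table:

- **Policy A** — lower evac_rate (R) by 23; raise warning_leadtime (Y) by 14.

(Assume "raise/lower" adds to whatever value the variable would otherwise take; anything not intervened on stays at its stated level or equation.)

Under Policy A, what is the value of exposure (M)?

Policy A (R − 23, Y + 14):
  R = 58 − 23 = 35
  M = 261 + 6·35 = 471

471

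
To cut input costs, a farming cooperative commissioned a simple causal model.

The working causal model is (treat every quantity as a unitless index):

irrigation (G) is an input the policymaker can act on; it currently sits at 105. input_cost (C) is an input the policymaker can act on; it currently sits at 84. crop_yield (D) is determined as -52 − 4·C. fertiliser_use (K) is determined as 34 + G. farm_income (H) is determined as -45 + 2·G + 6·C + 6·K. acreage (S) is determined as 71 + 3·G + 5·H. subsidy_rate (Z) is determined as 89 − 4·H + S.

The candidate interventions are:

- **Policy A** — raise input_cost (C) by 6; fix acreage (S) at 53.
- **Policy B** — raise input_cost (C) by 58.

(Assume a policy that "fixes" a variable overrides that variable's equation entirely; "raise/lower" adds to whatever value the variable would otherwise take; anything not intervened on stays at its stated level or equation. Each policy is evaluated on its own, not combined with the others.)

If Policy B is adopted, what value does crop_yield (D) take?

-620

Policy B (C + 58):
  C = 84 + 58 = 142
  D = -52 − 4·142 = -620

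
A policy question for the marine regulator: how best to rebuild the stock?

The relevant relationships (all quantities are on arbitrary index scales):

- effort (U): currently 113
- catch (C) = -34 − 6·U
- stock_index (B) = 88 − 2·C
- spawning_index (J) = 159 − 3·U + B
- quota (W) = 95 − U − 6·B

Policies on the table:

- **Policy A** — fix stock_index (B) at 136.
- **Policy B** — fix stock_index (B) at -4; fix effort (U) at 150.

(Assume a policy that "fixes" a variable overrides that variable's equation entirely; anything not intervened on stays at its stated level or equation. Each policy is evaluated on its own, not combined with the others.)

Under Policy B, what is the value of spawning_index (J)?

Policy B (B := -4, U := 150):
  U = 150
  C = -34 − 6·150 = -934
  B = -4
  J = 159 − 3·150 + (-4) = -295

-295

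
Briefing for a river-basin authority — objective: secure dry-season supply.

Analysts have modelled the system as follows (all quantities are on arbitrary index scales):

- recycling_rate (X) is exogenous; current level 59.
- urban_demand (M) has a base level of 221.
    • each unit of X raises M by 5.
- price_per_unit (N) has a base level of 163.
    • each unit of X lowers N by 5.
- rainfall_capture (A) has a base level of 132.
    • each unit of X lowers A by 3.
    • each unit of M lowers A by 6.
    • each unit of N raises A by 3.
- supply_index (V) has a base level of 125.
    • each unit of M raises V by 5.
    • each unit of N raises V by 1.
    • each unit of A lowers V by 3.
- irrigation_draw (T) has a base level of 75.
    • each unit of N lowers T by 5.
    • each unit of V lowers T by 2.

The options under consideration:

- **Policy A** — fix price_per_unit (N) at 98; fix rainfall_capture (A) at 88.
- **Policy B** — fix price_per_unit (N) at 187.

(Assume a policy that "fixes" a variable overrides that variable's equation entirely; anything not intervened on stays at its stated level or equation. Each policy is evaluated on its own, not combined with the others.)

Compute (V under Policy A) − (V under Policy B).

-8093

Policy A (N := 98, A := 88):
  X = 59
  M = 221 + 5·59 = 516
  N = 98
  A = 88
  V = 125 + 5·516 + 98 − 3·88 = 2539
Policy B (N := 187):
  X = 59
  M = 221 + 5·59 = 516
  N = 187
  A = 132 − 3·59 − 6·516 + 3·187 = -2580
  V = 125 + 5·516 + 187 − 3·(-2580) = 10632
V: 2539 − 10632 = -8093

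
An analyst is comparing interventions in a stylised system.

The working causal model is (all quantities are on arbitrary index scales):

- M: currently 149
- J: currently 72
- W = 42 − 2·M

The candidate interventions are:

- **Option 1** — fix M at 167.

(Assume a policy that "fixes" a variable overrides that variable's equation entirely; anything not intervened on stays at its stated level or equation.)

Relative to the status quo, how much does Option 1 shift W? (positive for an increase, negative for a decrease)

-36

Baseline:
  M = 149
  W = 42 − 2·149 = -256
Option 1 (M := 167):
  M = 167
  W = 42 − 2·167 = -292
Change in W: -292 − (-256) = -36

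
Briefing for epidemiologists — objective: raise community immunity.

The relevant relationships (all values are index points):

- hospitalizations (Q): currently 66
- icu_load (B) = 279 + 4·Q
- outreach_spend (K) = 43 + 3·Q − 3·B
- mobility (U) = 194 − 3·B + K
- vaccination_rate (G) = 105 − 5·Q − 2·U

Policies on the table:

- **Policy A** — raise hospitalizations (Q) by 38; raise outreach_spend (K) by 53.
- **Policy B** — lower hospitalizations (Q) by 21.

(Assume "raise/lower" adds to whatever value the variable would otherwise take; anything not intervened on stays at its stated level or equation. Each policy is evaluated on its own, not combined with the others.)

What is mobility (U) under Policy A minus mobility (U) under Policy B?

-1186

Policy A (Q + 38, K + 53):
  Q = 66 + 38 = 104
  B = 279 + 4·104 = 695
  K = 43 + 3·104 − 3·695 (+53 from intervention) = -1677
  U = 194 − 3·695 + (-1677) = -3568
Policy B (Q − 21):
  Q = 66 − 21 = 45
  B = 279 + 4·45 = 459
  K = 43 + 3·45 − 3·459 = -1199
  U = 194 − 3·459 + (-1199) = -2382
U: -3568 − (-2382) = -1186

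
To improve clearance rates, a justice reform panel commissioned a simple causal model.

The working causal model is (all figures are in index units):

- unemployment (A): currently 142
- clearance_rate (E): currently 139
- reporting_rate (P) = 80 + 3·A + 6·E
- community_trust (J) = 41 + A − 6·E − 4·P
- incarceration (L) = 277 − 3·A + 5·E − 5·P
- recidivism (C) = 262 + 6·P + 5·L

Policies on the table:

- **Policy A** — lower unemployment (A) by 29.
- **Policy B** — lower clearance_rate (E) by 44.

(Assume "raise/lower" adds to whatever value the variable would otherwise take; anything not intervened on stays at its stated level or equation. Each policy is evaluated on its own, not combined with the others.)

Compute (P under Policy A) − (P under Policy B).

Policy A (A − 29):
  A = 142 − 29 = 113
  E = 139
  P = 80 + 3·113 + 6·139 = 1253
Policy B (E − 44):
  A = 142
  E = 139 − 44 = 95
  P = 80 + 3·142 + 6·95 = 1076
P: 1253 − 1076 = 177

177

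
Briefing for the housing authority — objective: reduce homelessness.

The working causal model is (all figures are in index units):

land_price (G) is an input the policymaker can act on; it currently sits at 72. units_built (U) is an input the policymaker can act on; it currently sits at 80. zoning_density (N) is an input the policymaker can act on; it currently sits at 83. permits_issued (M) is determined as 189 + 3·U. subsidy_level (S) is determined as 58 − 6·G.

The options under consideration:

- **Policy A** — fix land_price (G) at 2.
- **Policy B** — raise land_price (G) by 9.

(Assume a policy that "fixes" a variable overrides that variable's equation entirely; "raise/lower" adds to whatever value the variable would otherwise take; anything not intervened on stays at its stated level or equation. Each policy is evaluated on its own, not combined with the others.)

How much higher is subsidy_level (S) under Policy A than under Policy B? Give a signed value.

Policy A (G := 2):
  G = 2
  S = 58 − 6·2 = 46
Policy B (G + 9):
  G = 72 + 9 = 81
  S = 58 − 6·81 = -428
S: 46 − (-428) = 474

474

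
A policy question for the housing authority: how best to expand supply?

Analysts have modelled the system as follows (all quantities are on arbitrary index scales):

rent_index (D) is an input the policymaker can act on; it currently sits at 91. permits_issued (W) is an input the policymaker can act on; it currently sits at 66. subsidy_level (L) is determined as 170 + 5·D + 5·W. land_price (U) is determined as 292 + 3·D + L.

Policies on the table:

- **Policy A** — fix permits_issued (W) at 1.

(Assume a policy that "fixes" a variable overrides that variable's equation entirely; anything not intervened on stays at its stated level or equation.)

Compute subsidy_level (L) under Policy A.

Policy A (W := 1):
  D = 91
  W = 1
  L = 170 + 5·91 + 5·1 = 630

630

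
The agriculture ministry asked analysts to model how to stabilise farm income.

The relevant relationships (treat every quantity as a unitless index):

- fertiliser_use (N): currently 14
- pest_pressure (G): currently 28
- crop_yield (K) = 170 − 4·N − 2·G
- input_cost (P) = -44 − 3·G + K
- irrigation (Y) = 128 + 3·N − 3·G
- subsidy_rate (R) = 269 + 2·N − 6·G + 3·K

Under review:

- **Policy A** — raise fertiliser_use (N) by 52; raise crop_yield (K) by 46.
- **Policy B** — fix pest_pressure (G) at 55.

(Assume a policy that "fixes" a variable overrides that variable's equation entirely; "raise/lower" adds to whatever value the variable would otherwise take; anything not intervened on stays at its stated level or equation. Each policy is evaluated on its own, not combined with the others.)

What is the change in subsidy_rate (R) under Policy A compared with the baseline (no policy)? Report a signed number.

-382

Baseline:
  N = 14
  G = 28
  K = 170 − 4·14 − 2·28 = 58
  R = 269 + 2·14 − 6·28 + 3·58 = 303
Policy A (N + 52, K + 46):
  N = 14 + 52 = 66
  G = 28
  K = 170 − 4·66 − 2·28 (+46 from intervention) = -104
  R = 269 + 2·66 − 6·28 + 3·(-104) = -79
Change in R: -79 − 303 = -382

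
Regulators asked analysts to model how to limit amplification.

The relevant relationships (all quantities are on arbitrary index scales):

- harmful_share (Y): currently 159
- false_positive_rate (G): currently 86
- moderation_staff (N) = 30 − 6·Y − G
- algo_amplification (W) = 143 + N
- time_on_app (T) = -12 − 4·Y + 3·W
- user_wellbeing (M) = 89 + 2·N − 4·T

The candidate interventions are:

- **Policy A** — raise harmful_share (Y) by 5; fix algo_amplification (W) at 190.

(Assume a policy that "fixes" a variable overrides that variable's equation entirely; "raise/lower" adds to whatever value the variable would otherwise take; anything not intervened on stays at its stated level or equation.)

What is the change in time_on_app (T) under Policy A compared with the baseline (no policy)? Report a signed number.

3151

Baseline:
  Y = 159
  G = 86
  N = 30 − 6·159 − 86 = -1010
  W = 143 + (-1010) = -867
  T = -12 − 4·159 + 3·(-867) = -3249
Policy A (Y + 5, W := 190):
  Y = 159 + 5 = 164
  G = 86
  N = 30 − 6·164 − 86 = -1040
  W = 190
  T = -12 − 4·164 + 3·190 = -98
Change in T: -98 − (-3249) = 3151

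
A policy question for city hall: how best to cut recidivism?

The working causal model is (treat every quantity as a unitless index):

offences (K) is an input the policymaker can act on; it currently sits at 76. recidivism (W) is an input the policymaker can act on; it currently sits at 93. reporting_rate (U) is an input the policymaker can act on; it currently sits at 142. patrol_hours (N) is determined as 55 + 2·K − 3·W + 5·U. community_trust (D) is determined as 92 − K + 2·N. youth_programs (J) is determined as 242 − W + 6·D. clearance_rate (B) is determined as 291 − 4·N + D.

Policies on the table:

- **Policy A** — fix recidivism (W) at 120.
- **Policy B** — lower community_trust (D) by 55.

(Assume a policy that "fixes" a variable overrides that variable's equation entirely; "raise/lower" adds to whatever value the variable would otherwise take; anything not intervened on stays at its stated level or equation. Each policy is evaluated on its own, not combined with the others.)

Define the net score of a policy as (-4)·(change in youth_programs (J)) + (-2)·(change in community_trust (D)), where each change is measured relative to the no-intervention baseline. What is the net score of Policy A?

Baseline:
  K = 76
  W = 93
  U = 142
  N = 55 + 2·76 − 3·93 + 5·142 = 638
  D = 92 − 76 + 2·638 = 1292
  J = 242 − 93 + 6·1292 = 7901
Policy A (W := 120):
  K = 76
  W = 120
  U = 142
  N = 55 + 2·76 − 3·120 + 5·142 = 557
  D = 92 − 76 + 2·557 = 1130
  J = 242 − 120 + 6·1130 = 6902
ΔJ = 6902 − 7901 = -999; ΔD = 1130 − 1292 = -162
Score = (-4)·(-999) + (-2)·(-162) = 4320

4320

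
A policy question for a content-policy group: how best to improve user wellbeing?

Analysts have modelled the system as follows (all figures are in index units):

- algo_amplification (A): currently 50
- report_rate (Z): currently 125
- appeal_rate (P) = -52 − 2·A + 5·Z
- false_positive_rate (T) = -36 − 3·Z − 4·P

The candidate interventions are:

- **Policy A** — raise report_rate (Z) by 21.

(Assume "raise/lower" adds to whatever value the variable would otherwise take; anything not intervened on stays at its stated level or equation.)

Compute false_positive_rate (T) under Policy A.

-2786

Policy A (Z + 21):
  A = 50
  Z = 125 + 21 = 146
  P = -52 − 2·50 + 5·146 = 578
  T = -36 − 3·146 − 4·578 = -2786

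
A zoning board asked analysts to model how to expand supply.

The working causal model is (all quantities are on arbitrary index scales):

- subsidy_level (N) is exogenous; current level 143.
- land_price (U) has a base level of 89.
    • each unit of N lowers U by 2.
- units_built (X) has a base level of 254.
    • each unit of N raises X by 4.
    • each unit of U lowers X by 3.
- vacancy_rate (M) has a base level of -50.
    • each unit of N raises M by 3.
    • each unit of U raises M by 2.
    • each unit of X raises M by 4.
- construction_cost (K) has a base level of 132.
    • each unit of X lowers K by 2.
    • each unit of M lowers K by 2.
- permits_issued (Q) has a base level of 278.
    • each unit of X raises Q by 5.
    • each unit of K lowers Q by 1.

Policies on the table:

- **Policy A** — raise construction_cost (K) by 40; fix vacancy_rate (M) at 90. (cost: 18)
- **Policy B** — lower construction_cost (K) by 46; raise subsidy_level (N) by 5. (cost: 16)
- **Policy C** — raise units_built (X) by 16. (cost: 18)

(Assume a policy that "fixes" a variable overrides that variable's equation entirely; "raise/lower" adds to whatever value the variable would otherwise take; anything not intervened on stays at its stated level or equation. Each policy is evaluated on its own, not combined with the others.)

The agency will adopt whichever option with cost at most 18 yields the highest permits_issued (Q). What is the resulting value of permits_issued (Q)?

Policy A (K + 40, M := 90):
  N = 143
  U = 89 − 2·143 = -197
  X = 254 + 4·143 − 3·(-197) = 1417
  M = 90
  K = 132 − 2·1417 − 2·90 (+40 from intervention) = -2842
  Q = 278 + 5·1417 − (-2842) = 10205
Policy B (K − 46, N + 5):
  N = 143 + 5 = 148
  U = 89 − 2·148 = -207
  X = 254 + 4·148 − 3·(-207) = 1467
  M = -50 + 3·148 + 2·(-207) + 4·1467 = 5848
  K = 132 − 2·1467 − 2·5848 (−46 from intervention) = -14544
  Q = 278 + 5·1467 − (-14544) = 22157
Policy C (X + 16):
  N = 143
  U = 89 − 2·143 = -197
  X = 254 + 4·143 − 3·(-197) (+16 from intervention) = 1433
  M = -50 + 3·143 + 2·(-197) + 4·1433 = 5717
  K = 132 − 2·1433 − 2·5717 = -14168
  Q = 278 + 5·1433 − (-14168) = 21611
Comparing — Policy A: Q=10205, Policy B: Q=22157, Policy C: Q=21611. Highest is 22157 (Policy B).

22157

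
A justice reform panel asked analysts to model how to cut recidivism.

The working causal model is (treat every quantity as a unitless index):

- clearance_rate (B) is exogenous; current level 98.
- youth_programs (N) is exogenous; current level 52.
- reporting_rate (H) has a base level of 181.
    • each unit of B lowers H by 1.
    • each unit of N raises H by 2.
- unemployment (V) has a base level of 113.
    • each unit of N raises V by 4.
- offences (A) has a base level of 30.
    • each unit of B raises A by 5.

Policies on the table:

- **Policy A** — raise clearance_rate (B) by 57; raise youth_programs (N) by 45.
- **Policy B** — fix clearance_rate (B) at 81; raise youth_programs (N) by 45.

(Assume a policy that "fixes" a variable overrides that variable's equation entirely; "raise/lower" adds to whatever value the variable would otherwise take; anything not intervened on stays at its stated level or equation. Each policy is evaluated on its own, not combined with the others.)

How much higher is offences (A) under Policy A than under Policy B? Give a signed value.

Policy A (B + 57, N + 45):
  B = 98 + 57 = 155
  A = 30 + 5·155 = 805
Policy B (B := 81, N + 45):
  B = 81
  A = 30 + 5·81 = 435
A: 805 − 435 = 370

370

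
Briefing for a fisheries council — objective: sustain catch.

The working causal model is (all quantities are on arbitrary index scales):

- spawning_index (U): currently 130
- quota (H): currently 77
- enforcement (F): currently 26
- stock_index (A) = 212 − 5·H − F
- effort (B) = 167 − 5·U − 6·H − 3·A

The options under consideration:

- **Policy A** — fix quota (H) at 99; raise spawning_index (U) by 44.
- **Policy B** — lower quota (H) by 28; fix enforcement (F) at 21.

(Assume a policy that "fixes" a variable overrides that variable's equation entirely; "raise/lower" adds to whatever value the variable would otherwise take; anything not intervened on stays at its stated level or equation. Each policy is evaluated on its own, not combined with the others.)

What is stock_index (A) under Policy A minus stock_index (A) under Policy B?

Policy A (H := 99, U + 44):
  H = 99
  F = 26
  A = 212 − 5·99 − 26 = -309
Policy B (H − 28, F := 21):
  H = 77 − 28 = 49
  F = 21
  A = 212 − 5·49 − 21 = -54
A: -309 − (-54) = -255

-255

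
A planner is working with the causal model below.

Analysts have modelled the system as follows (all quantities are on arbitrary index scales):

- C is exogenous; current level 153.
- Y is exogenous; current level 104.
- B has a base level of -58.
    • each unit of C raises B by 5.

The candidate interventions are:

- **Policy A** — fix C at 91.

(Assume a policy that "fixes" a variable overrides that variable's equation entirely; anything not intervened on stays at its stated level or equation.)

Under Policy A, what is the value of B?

397

Policy A (C := 91):
  C = 91
  B = -58 + 5·91 = 397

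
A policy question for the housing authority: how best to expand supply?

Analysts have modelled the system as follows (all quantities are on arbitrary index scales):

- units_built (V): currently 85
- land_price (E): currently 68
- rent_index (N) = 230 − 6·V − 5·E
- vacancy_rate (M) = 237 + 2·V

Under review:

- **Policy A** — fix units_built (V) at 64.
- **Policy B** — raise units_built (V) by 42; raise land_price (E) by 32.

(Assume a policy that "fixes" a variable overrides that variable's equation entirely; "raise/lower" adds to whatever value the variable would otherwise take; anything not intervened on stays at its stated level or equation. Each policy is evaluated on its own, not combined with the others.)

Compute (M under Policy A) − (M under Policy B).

Policy A (V := 64):
  V = 64
  M = 237 + 2·64 = 365
Policy B (V + 42, E + 32):
  V = 85 + 42 = 127
  M = 237 + 2·127 = 491
M: 365 − 491 = -126

-126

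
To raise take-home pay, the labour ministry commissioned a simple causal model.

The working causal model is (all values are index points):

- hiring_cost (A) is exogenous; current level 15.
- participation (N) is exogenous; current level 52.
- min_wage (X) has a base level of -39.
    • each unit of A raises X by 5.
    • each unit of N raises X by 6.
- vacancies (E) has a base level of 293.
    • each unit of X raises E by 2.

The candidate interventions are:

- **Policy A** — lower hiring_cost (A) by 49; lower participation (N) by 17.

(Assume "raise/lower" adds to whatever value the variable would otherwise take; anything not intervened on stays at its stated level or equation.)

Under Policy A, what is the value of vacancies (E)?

295

Policy A (A − 49, N − 17):
  A = 15 − 49 = -34
  N = 52 − 17 = 35
  X = -39 + 5·(-34) + 6·35 = 1
  E = 293 + 2·1 = 295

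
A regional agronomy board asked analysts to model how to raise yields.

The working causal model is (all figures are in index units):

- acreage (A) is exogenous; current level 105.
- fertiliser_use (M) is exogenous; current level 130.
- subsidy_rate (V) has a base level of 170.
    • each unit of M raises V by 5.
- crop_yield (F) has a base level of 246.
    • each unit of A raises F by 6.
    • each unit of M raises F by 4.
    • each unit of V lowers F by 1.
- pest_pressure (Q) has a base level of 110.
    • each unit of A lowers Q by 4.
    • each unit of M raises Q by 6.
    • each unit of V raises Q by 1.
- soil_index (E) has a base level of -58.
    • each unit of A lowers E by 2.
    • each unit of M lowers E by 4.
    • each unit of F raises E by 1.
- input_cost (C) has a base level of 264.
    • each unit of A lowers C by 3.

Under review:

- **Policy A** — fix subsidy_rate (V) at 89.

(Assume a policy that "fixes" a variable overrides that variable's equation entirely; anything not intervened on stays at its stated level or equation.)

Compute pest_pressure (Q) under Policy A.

559

Policy A (V := 89):
  A = 105
  M = 130
  V = 89
  Q = 110 − 4·105 + 6·130 + 89 = 559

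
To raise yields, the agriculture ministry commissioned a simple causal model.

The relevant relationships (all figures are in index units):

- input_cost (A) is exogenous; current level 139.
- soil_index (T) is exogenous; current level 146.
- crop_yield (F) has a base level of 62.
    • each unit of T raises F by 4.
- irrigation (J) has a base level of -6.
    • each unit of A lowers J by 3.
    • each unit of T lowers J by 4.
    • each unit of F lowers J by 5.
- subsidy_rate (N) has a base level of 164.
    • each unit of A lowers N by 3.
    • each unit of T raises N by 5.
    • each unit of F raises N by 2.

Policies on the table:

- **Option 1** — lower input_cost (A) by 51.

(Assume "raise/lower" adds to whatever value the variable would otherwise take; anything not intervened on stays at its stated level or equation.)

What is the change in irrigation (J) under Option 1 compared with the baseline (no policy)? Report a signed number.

153

Baseline:
  A = 139
  T = 146
  F = 62 + 4·146 = 646
  J = -6 − 3·139 − 4·146 − 5·646 = -4237
Option 1 (A − 51):
  A = 139 − 51 = 88
  T = 146
  F = 62 + 4·146 = 646
  J = -6 − 3·88 − 4·146 − 5·646 = -4084
Change in J: -4084 − (-4237) = 153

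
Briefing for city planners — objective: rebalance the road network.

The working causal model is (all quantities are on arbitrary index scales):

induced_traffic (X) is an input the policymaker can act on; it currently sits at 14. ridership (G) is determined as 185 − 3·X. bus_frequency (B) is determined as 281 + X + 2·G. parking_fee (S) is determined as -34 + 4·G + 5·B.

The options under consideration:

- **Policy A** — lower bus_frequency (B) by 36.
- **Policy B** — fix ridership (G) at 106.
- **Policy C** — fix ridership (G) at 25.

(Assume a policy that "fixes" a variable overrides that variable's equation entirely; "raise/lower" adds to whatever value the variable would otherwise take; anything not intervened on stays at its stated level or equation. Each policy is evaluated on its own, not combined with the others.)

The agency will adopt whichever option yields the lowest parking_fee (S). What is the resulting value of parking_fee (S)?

Policy A (B − 36):
  X = 14
  G = 185 − 3·14 = 143
  B = 281 + 14 + 2·143 (−36 from intervention) = 545
  S = -34 + 4·143 + 5·545 = 3263
Policy B (G := 106):
  X = 14
  G = 106
  B = 281 + 14 + 2·106 = 507
  S = -34 + 4·106 + 5·507 = 2925
Policy C (G := 25):
  X = 14
  G = 25
  B = 281 + 14 + 2·25 = 345
  S = -34 + 4·25 + 5·345 = 1791
Comparing — Policy A: S=3263, Policy B: S=2925, Policy C: S=1791. Lowest is 1791 (Policy C).

1791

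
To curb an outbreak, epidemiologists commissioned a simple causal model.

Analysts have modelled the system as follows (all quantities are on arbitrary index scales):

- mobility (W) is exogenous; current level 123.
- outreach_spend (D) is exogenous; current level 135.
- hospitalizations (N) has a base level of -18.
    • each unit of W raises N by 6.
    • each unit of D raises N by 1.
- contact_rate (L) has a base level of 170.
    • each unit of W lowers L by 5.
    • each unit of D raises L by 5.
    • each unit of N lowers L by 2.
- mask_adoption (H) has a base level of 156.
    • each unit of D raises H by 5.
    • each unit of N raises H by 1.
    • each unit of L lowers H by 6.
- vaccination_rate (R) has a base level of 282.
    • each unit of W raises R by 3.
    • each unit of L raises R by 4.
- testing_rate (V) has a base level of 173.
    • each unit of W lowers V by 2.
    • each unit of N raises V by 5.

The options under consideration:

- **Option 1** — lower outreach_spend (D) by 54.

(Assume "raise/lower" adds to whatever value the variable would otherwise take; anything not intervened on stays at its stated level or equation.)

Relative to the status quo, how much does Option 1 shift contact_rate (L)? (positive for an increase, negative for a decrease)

Baseline:
  W = 123
  D = 135
  N = -18 + 6·123 + 135 = 855
  L = 170 − 5·123 + 5·135 − 2·855 = -1480
Option 1 (D − 54):
  W = 123
  D = 135 − 54 = 81
  N = -18 + 6·123 + 81 = 801
  L = 170 − 5·123 + 5·81 − 2·801 = -1642
Change in L: -1642 − (-1480) = -162

-162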